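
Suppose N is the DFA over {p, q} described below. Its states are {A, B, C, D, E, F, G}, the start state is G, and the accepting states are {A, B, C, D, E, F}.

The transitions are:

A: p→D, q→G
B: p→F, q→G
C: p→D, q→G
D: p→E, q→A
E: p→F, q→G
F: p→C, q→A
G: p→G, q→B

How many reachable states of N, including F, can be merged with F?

2

Start with accepting vs non-accepting: {A,B,C,D,E,F} | {G}.
Refine {A,B,C,D,E,F} on symbol q: members go to different blocks, giving {A,B,C,E} and {D,F}.
The partition is now stable with 3 blocks: {A,B,C,E} | {G} | {D,F}.
The equivalence class containing F is {D,F}, of size 2.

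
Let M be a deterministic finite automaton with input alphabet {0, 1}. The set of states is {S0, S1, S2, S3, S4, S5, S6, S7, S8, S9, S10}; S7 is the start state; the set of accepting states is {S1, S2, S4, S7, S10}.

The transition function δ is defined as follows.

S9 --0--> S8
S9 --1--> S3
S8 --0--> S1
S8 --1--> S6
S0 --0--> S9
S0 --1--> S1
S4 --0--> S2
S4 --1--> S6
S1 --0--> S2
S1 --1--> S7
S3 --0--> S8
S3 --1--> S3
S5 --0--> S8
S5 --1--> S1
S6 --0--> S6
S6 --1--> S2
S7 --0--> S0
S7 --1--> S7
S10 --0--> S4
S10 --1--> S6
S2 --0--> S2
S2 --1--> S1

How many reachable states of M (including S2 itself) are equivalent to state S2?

First remove the unreachable states {S4,S5,S10}; 8 states remain.
Start with accepting vs non-accepting: {S1,S2,S7} | {S0,S3,S6,S8,S9}.
Split {S1,S2,S7} by δ(·,0) → {S1,S2} and {S7}.
On input 1, block {S1,S2} splits into {S1} and {S2}.
On input 0, block {S0,S3,S6,S8,S9} splits into {S0,S3,S6,S9} and {S8}.
On input 0, block {S0,S3,S6,S9} splits into {S0,S6} and {S3,S9}.
Refine {S0,S6} on symbol 0: members go to different blocks, giving {S0} and {S6}.
The partition is now stable with 7 blocks: {S1} | {S0} | {S7} | {S2} | {S8} | {S3,S9} | {S6}.
The equivalence class containing S2 is {S2}, of size 1.

1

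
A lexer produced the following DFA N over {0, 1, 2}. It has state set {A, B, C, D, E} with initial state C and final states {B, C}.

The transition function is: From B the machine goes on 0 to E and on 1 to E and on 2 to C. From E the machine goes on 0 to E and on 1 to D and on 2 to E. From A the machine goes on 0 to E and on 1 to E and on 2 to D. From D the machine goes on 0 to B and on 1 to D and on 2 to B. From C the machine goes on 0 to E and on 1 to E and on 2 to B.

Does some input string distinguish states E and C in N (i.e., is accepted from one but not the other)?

Reachable states from the start: {B,C,D,E}. Unreachable: {A} — drop them.
Initial partition by acceptance: {B,C} | {D,E}.
On input 0, block {D,E} splits into {D} and {E}.
The partition is now stable with 3 blocks: {B,C} | {D} | {E}.
E and C end up in different blocks, so they are distinguishable. For instance, the string 'ε' is accepted from only C.

Yes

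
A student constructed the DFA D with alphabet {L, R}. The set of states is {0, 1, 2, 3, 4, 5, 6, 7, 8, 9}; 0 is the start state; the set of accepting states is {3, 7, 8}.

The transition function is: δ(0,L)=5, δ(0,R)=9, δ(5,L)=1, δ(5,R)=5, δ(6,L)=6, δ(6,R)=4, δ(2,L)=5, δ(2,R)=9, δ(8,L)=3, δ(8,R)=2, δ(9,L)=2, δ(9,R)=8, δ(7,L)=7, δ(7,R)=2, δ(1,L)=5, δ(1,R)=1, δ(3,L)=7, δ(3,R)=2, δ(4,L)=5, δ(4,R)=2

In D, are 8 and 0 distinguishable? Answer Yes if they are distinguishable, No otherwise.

Yes

First remove the unreachable states {4,6}; 8 states remain.
Start with accepting vs non-accepting: {3,7,8} | {0,1,2,5,9}.
Refine {0,1,2,5,9} on symbol R: members go to different blocks, giving {0,1,2,5} and {9}.
Split {0,1,2,5} by δ(·,R) → {0,2} and {1,5}.
The partition is now stable with 4 blocks: {3,7,8} | {0,2} | {9} | {1,5}.
8 and 0 end up in different blocks, so they are distinguishable. For instance, the string 'ε' is accepted from only 8.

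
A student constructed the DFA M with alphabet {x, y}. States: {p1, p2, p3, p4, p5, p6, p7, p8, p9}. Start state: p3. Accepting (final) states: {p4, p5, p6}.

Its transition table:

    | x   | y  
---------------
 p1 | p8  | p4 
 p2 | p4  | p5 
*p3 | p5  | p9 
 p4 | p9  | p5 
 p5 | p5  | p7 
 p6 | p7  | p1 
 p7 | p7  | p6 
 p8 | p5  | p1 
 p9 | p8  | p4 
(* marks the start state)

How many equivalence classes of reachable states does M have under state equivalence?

6

First remove the unreachable states {p2}; 8 states remain.
Initial partition by acceptance: {p4,p5,p6} | {p1,p3,p7,p8,p9}.
On input x, block {p4,p5,p6} splits into {p4,p6} and {p5}.
Split {p4,p6} by δ(·,y) → {p4} and {p6}.
Refine {p1,p3,p7,p8,p9} on symbol x: members go to different blocks, giving {p1,p7,p9} and {p3,p8}.
Split {p1,p7,p9} by δ(·,x) → {p1,p9} and {p7}.
No further refinement is possible. Final partition (6 blocks): {p4} | {p1,p9} | {p5} | {p6} | {p3,p8} | {p7}.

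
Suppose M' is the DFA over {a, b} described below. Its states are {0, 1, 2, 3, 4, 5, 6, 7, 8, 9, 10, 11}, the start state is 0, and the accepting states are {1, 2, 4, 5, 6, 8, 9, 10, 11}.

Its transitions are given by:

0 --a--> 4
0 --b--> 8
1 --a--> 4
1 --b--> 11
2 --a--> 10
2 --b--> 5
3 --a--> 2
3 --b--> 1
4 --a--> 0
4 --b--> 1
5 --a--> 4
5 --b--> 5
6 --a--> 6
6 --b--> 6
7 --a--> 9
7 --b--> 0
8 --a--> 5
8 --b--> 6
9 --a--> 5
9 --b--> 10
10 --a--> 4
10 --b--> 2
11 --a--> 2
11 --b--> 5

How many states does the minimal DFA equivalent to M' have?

9

States {3,7,9} cannot be reached from the start state, so discard them.
Start with accepting vs non-accepting: {1,2,4,5,6,8,10,11} | {0}.
Refine {1,2,4,5,6,8,10,11} on symbol a: members go to different blocks, giving {1,2,5,6,8,10,11} and {4}.
On input a, block {1,2,5,6,8,10,11} splits into {2,6,8,11} and {1,5,10}.
On input a, block {2,6,8,11} splits into {2,8} and {6,11}.
On input b, block {2,8} splits into {2} and {8}.
Split {1,5,10} by δ(·,b) → {1} and {5} and {10}.
Refine {6,11} on symbol a: members go to different blocks, giving {6} and {11}.
The partition is now stable with 9 blocks: {2} | {0} | {4} | {1} | {6} | {8} | {5} | {10} | {11}.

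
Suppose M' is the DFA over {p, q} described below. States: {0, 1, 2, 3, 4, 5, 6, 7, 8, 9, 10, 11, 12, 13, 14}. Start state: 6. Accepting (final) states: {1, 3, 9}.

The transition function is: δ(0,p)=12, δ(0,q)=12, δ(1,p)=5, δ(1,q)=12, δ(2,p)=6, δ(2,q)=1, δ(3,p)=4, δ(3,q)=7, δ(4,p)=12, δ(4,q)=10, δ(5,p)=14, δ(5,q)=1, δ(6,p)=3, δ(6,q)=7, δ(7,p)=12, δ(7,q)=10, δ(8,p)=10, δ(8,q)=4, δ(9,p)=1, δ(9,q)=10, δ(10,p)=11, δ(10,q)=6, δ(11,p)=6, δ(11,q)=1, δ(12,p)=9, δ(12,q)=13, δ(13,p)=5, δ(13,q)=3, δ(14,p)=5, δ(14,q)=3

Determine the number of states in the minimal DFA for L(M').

10

First remove the unreachable states {0,2,8}; 12 states remain.
Initial partition by acceptance: {1,3,9} | {4,5,6,7,10,11,12,13,14}.
On input p, block {1,3,9} splits into {1,3} and {9}.
Refine {4,5,6,7,10,11,12,13,14} on symbol p: members go to different blocks, giving {4,5,7,10,11,13,14} and {6} and {12}.
Split {1,3} by δ(·,q) → {1} and {3}.
On input p, block {4,5,7,10,11,13,14} splits into {5,10,13,14} and {4,7} and {11}.
Split {5,10,13,14} by δ(·,p) → {5,13,14} and {10}.
On input q, block {5,13,14} splits into {13,14} and {5}.
The partition is now stable with 10 blocks: {1} | {13,14} | {9} | {6} | {12} | {3} | {4,7} | {11} | {10} | {5}.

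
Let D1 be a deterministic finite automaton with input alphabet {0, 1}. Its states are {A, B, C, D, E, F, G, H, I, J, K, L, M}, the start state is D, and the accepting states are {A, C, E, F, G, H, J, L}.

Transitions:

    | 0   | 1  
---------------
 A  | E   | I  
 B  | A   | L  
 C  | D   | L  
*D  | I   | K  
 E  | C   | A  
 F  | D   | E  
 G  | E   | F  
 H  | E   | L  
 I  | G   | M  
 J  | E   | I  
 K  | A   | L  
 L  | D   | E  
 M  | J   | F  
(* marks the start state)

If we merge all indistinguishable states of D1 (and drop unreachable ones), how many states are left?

Reachable states from the start: {A,C,D,E,F,G,I,J,K,L,M}. Unreachable: {B,H} — drop them.
Start with accepting vs non-accepting: {A,C,E,F,G,J,L} | {D,I,K,M}.
Split {A,C,E,F,G,J,L} by δ(·,0) → {A,E,G,J} and {C,F,L}.
Split {A,E,G,J} by δ(·,0) → {A,G,J} and {E}.
On input 1, block {A,G,J} splits into {A,J} and {G}.
Split {D,I,K,M} by δ(·,0) → {K,M} and {D} and {I}.
Split {C,F,L} by δ(·,1) → {F,L} and {C}.
No further refinement is possible. Final partition (8 blocks): {A,J} | {K,M} | {F,L} | {E} | {G} | {D} | {I} | {C}.

8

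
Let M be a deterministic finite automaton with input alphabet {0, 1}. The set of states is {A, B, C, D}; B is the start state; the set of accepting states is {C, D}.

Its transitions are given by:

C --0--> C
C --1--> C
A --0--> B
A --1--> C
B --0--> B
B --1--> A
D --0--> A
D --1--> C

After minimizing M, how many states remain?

3

Reachable states from the start: {A,B,C}. Unreachable: {D} — drop them.
Initial partition by acceptance: {C} | {A,B}.
On input 1, block {A,B} splits into {A} and {B}.
No further refinement is possible. Final partition (3 blocks): {C} | {A} | {B}.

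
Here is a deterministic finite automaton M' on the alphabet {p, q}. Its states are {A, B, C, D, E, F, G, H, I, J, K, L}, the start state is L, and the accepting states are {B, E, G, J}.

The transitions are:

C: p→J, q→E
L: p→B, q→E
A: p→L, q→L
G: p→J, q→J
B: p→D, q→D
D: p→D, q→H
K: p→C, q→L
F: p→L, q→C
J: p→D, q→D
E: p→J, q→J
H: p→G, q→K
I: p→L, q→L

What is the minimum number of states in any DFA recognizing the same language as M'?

6

States {A,F,I} cannot be reached from the start state, so discard them.
Start with accepting vs non-accepting: {B,E,G,J} | {C,D,H,K,L}.
Refine {B,E,G,J} on symbol p: members go to different blocks, giving {B,J} and {E,G}.
Split {C,D,H,K,L} by δ(·,p) → {C,L} and {D,K} and {H}.
Refine {D,K} on symbol p: members go to different blocks, giving {D} and {K}.
The partition is now stable with 6 blocks: {B,J} | {C,L} | {E,G} | {D} | {H} | {K}.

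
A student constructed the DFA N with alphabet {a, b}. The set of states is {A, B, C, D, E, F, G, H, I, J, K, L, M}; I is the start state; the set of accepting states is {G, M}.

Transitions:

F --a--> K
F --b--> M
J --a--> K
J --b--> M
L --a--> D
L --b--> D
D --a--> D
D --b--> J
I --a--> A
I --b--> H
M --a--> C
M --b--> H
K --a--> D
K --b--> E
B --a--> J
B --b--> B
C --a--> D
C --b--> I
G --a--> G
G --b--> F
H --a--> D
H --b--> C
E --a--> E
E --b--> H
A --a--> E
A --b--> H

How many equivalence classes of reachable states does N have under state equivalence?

6

States {B,F,G,L} cannot be reached from the start state, so discard them.
Initial partition by acceptance: {M} | {A,C,D,E,H,I,J,K}.
Refine {A,C,D,E,H,I,J,K} on symbol b: members go to different blocks, giving {A,C,D,E,H,I,K} and {J}.
On input b, block {A,C,D,E,H,I,K} splits into {A,C,E,H,I,K} and {D}.
On input a, block {A,C,E,H,I,K} splits into {A,E,I} and {C,H,K}.
On input b, block {C,H,K} splits into {C,K} and {H}.
No further refinement is possible. Final partition (6 blocks): {M} | {A,E,I} | {J} | {D} | {C,K} | {H}.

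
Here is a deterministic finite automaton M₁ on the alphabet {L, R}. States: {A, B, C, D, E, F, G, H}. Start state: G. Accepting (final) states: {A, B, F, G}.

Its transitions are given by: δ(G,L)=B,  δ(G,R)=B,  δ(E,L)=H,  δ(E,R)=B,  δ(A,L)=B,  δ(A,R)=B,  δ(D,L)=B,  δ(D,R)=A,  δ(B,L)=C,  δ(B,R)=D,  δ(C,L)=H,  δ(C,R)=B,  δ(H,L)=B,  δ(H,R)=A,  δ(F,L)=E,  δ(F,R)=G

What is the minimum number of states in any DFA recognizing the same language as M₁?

4

First remove the unreachable states {E,F}; 6 states remain.
P0 = {A,B,G} | {C,D,H}.
Refine {A,B,G} on symbol L: members go to different blocks, giving {A,G} and {B}.
On input L, block {C,D,H} splits into {D,H} and {C}.
Stable partition: {A,G} | {D,H} | {B} | {C} — 4 equivalence classes.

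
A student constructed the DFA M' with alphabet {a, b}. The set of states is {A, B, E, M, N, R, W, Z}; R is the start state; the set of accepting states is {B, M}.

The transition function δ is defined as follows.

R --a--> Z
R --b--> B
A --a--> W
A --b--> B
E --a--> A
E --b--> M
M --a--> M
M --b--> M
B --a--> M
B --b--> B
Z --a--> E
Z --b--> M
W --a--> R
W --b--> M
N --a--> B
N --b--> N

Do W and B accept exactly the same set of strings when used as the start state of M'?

States {N} cannot be reached from the start state, so discard them.
Start with accepting vs non-accepting: {B,M} | {A,E,R,W,Z}.
The partition is now stable with 2 blocks: {B,M} | {A,E,R,W,Z}.
W and B end up in different blocks, so they are distinguishable. For instance, the string 'ε' is accepted from only B.

No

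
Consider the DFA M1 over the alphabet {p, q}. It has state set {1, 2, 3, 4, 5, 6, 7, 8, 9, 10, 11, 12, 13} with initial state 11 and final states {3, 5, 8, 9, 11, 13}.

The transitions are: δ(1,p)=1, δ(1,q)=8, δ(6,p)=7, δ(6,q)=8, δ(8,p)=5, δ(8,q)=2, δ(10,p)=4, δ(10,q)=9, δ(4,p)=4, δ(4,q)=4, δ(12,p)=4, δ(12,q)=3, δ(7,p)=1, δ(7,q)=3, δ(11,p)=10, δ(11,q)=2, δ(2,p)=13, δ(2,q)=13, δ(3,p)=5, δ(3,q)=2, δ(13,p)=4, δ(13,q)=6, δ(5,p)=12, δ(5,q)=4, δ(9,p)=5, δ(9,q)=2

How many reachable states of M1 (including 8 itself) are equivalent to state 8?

Start with accepting vs non-accepting: {3,5,8,9,11,13} | {1,2,4,6,7,10,12}.
Split {3,5,8,9,11,13} by δ(·,p) → {3,8,9} and {5,11,13}.
Refine {1,2,4,6,7,10,12} on symbol p: members go to different blocks, giving {1,4,6,7,10,12} and {2}.
Split {1,4,6,7,10,12} by δ(·,q) → {1,6,7,10,12} and {4}.
On input p, block {1,6,7,10,12} splits into {1,6,7} and {10,12}.
Split {5,11,13} by δ(·,p) → {5,11} and {13}.
Split {5,11} by δ(·,q) → {5} and {11}.
Stable partition: {3,8,9} | {1,6,7} | {5} | {2} | {4} | {10,12} | {13} | {11} — 8 equivalence classes.
State 8 belongs to the block {3,8,9}, which has 3 states.

3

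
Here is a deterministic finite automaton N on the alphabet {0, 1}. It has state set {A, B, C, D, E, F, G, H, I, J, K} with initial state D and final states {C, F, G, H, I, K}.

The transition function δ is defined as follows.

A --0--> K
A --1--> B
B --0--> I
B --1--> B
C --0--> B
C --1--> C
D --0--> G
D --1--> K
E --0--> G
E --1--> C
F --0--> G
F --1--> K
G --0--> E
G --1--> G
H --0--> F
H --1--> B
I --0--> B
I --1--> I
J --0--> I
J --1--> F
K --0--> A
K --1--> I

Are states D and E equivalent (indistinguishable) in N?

Yes

First remove the unreachable states {F,H,J}; 8 states remain.
Start with accepting vs non-accepting: {C,G,I,K} | {A,B,D,E}.
On input 1, block {A,B,D,E} splits into {A,B} and {D,E}.
Split {C,G,I,K} by δ(·,0) → {C,I,K} and {G}.
No further refinement is possible. Final partition (4 blocks): {C,I,K} | {A,B} | {D,E} | {G}.
D and E lie in the same block of the stable partition, so they are equivalent — no string distinguishes them.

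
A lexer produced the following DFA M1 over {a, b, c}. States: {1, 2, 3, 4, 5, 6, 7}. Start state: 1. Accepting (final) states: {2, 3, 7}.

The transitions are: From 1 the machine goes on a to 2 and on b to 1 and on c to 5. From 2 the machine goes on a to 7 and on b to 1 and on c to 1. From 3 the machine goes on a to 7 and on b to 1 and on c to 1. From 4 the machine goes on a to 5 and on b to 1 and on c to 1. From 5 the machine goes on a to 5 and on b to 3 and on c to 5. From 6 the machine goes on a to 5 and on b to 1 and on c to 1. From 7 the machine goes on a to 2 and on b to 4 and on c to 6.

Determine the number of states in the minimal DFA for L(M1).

5

Every state is reachable, so we keep all 7.
Initial partition by acceptance: {2,3,7} | {1,4,5,6}.
Split {1,4,5,6} by δ(·,a) → {4,5,6} and {1}.
Refine {2,3,7} on symbol b: members go to different blocks, giving {2,3} and {7}.
Split {4,5,6} by δ(·,b) → {4,6} and {5}.
No further refinement is possible. Final partition (5 blocks): {2,3} | {4,6} | {1} | {7} | {5}.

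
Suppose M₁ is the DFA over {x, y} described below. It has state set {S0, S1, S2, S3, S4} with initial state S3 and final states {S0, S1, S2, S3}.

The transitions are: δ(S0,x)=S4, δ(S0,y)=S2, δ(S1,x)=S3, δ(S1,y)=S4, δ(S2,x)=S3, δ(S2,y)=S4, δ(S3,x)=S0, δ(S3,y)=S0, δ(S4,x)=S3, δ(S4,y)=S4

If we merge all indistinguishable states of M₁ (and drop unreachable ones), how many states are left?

4

Reachable states from the start: {S0,S2,S3,S4}. Unreachable: {S1} — drop them.
Initial partition by acceptance: {S0,S2,S3} | {S4}.
Refine {S0,S2,S3} on symbol x: members go to different blocks, giving {S2,S3} and {S0}.
On input x, block {S2,S3} splits into {S2} and {S3}.
No further refinement is possible. Final partition (4 blocks): {S2} | {S4} | {S0} | {S3}.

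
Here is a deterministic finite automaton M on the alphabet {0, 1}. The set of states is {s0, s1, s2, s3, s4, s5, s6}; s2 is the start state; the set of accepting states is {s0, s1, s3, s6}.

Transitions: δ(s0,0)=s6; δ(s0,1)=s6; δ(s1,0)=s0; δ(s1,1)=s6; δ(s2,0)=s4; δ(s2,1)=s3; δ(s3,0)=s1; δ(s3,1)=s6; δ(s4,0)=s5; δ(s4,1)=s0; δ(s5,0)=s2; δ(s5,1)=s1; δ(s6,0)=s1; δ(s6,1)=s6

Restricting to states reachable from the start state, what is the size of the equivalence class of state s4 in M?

All states are reachable from the start state.
P0 = {s0,s1,s3,s6} | {s2,s4,s5}.
The partition is now stable with 2 blocks: {s0,s1,s3,s6} | {s2,s4,s5}.
The equivalence class containing s4 is {s2,s4,s5}, of size 3.

3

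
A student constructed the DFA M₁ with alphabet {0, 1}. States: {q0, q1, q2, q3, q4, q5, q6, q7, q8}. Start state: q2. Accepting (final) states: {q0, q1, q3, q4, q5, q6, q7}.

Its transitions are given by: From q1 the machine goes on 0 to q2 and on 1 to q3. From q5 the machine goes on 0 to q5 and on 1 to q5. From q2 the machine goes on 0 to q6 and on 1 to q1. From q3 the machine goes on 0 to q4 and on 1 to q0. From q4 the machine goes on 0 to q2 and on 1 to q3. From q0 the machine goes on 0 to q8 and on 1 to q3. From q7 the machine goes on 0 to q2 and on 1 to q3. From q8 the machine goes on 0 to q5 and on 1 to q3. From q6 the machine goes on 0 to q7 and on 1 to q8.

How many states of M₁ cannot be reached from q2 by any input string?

Exploring from q2, all states are eventually visited, so none are unreachable.

0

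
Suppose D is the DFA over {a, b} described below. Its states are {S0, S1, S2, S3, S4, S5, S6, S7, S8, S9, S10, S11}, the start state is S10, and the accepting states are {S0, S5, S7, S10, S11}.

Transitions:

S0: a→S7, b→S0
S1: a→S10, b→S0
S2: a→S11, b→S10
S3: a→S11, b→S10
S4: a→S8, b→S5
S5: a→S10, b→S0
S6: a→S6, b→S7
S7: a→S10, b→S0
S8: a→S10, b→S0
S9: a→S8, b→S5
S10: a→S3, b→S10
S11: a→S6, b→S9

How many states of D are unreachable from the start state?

3

No path from S10 leads to S1, S2, S4; the other 9 states are all reachable.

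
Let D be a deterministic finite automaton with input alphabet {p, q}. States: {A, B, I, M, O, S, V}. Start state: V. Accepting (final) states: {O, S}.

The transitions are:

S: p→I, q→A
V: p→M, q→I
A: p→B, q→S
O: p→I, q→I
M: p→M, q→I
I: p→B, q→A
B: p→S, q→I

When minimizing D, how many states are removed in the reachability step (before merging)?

1

BFS from V reaches {A, B, I, M, S, V}; the 1 state(s) O are never visited.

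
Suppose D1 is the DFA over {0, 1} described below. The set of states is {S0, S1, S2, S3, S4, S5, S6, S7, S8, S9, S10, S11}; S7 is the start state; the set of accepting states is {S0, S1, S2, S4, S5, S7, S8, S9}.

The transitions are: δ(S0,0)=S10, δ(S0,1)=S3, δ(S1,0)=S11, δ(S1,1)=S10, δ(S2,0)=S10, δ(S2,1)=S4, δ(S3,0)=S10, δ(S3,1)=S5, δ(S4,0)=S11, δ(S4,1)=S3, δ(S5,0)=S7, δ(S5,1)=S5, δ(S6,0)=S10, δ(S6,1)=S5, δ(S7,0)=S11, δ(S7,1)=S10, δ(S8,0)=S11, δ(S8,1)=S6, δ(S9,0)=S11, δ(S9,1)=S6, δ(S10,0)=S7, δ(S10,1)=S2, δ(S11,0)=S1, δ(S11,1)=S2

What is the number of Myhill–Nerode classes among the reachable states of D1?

6

States {S0,S6,S8,S9} cannot be reached from the start state, so discard them.
Start with accepting vs non-accepting: {S1,S2,S4,S5,S7} | {S3,S10,S11}.
Split {S1,S2,S4,S5,S7} by δ(·,0) → {S1,S2,S4,S7} and {S5}.
On input 1, block {S1,S2,S4,S7} splits into {S1,S4,S7} and {S2}.
Refine {S3,S10,S11} on symbol 0: members go to different blocks, giving {S10,S11} and {S3}.
On input 1, block {S1,S4,S7} splits into {S1,S7} and {S4}.
The partition is now stable with 6 blocks: {S1,S7} | {S10,S11} | {S5} | {S2} | {S3} | {S4}.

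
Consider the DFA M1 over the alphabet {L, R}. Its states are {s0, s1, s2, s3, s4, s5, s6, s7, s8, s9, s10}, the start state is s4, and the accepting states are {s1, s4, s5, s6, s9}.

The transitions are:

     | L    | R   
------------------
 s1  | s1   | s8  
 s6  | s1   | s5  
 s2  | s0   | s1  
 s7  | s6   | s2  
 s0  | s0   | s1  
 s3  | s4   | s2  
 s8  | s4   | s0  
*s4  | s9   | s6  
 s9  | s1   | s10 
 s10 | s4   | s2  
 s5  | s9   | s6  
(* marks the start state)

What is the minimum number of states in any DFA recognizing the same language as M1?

4

States {s3,s7} cannot be reached from the start state, so discard them.
Start with accepting vs non-accepting: {s1,s4,s5,s6,s9} | {s0,s2,s8,s10}.
Refine {s1,s4,s5,s6,s9} on symbol R: members go to different blocks, giving {s4,s5,s6} and {s1,s9}.
Refine {s0,s2,s8,s10} on symbol L: members go to different blocks, giving {s0,s2} and {s8,s10}.
No further refinement is possible. Final partition (4 blocks): {s4,s5,s6} | {s0,s2} | {s1,s9} | {s8,s10}.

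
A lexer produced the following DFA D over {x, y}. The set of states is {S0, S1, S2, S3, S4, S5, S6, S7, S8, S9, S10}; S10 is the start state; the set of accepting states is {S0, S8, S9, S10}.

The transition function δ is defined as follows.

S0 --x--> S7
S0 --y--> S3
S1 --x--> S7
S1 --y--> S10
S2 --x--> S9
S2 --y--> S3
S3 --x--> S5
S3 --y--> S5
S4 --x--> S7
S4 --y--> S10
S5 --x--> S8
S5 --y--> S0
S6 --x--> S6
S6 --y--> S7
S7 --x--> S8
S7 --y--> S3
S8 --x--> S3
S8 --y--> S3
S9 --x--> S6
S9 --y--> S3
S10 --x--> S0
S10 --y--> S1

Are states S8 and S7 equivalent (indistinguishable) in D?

No

Reachable states from the start: {S0,S1,S3,S5,S7,S8,S10}. Unreachable: {S2,S4,S6,S9} — drop them.
P0 = {S0,S8,S10} | {S1,S3,S5,S7}.
Split {S0,S8,S10} by δ(·,x) → {S0,S8} and {S10}.
Split {S1,S3,S5,S7} by δ(·,x) → {S1,S3} and {S5,S7}.
Refine {S0,S8} on symbol x: members go to different blocks, giving {S0} and {S8}.
Refine {S1,S3} on symbol y: members go to different blocks, giving {S1} and {S3}.
Split {S5,S7} by δ(·,y) → {S5} and {S7}.
The partition is now stable with 7 blocks: {S0} | {S1} | {S10} | {S5} | {S8} | {S3} | {S7}.
S8 and S7 end up in different blocks, so they are distinguishable. For instance, the string 'ε' is accepted from only S8.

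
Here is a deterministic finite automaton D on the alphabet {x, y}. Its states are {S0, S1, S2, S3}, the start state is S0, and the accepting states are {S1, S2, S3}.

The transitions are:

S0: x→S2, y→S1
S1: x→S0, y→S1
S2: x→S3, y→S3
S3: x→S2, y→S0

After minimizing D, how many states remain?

P0 = {S1,S2,S3} | {S0}.
On input x, block {S1,S2,S3} splits into {S2,S3} and {S1}.
Refine {S2,S3} on symbol y: members go to different blocks, giving {S2} and {S3}.
No further refinement is possible. Final partition (4 blocks): {S2} | {S0} | {S1} | {S3}.

4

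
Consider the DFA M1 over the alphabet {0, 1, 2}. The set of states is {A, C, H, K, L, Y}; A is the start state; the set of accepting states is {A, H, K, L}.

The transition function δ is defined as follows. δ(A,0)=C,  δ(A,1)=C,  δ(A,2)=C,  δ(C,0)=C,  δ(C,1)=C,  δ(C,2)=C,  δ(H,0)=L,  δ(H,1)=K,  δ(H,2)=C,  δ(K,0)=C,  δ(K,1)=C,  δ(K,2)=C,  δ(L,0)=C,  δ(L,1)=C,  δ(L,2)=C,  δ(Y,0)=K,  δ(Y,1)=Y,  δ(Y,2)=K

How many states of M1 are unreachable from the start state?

4

BFS from A reaches {A, C}; the 4 state(s) H, K, L, Y are never visited.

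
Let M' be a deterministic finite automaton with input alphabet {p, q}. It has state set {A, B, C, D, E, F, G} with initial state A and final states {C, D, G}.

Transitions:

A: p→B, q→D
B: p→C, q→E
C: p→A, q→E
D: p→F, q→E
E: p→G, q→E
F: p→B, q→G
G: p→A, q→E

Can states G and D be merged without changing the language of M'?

Yes

P0 = {C,D,G} | {A,B,E,F}.
Split {A,B,E,F} by δ(·,p) → {A,F} and {B,E}.
The partition is now stable with 3 blocks: {C,D,G} | {A,F} | {B,E}.
G and D lie in the same block of the stable partition, so they are equivalent — no string distinguishes them.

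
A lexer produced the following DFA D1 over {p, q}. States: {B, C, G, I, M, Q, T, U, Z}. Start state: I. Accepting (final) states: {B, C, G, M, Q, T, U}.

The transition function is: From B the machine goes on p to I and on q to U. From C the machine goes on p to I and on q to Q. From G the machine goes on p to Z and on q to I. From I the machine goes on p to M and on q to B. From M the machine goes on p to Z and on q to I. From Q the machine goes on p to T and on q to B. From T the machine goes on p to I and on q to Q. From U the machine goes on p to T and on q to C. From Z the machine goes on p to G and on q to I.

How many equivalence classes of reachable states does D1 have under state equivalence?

Start with accepting vs non-accepting: {B,C,G,M,Q,T,U} | {I,Z}.
On input p, block {B,C,G,M,Q,T,U} splits into {B,C,G,M,T} and {Q,U}.
Split {B,C,G,M,T} by δ(·,q) → {B,C,T} and {G,M}.
Refine {I,Z} on symbol q: members go to different blocks, giving {Z} and {I}.
Stable partition: {B,C,T} | {Z} | {Q,U} | {G,M} | {I} — 5 equivalence classes.

5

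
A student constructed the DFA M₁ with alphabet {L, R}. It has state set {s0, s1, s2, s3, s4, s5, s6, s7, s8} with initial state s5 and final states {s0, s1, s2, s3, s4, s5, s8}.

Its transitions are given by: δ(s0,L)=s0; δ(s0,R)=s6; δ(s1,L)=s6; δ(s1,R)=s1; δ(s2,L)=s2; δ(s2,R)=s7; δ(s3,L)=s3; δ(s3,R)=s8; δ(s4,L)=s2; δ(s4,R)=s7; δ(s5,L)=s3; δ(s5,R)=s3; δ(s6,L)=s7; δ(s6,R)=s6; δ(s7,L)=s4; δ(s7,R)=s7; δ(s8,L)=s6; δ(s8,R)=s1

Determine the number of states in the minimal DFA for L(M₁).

States {s0} cannot be reached from the start state, so discard them.
P0 = {s1,s2,s3,s4,s5,s8} | {s6,s7}.
Split {s1,s2,s3,s4,s5,s8} by δ(·,L) → {s2,s3,s4,s5} and {s1,s8}.
On input R, block {s2,s3,s4,s5} splits into {s2,s4} and {s3} and {s5}.
On input L, block {s6,s7} splits into {s6} and {s7}.
The partition is now stable with 6 blocks: {s2,s4} | {s6} | {s1,s8} | {s3} | {s5} | {s7}.

6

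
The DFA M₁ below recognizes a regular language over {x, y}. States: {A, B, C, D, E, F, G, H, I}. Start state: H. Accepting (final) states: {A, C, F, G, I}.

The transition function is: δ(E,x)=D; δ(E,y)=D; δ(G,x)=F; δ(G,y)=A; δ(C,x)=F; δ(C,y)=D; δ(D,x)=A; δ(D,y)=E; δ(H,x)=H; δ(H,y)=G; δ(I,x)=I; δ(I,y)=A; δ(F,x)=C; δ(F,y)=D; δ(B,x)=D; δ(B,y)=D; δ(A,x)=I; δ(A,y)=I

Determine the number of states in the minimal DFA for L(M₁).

Reachable states from the start: {A,C,D,E,F,G,H,I}. Unreachable: {B} — drop them.
Initial partition by acceptance: {A,C,F,G,I} | {D,E,H}.
Split {A,C,F,G,I} by δ(·,y) → {A,G,I} and {C,F}.
Split {A,G,I} by δ(·,x) → {A,I} and {G}.
On input x, block {D,E,H} splits into {E,H} and {D}.
On input x, block {E,H} splits into {E} and {H}.
No further refinement is possible. Final partition (6 blocks): {A,I} | {E} | {C,F} | {G} | {D} | {H}.

6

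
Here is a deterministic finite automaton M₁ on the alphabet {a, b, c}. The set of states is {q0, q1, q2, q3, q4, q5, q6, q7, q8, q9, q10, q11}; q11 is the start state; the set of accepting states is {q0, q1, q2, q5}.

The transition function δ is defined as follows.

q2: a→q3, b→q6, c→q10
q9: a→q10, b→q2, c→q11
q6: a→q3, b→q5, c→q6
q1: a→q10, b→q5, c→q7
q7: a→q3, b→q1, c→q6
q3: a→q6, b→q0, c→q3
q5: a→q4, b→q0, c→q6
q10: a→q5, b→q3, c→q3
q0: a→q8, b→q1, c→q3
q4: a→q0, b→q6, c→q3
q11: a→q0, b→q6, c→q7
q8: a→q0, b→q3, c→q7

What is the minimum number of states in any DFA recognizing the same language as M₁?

3

States {q2,q9} cannot be reached from the start state, so discard them.
Start with accepting vs non-accepting: {q0,q1,q5} | {q3,q4,q6,q7,q8,q10,q11}.
Split {q3,q4,q6,q7,q8,q10,q11} by δ(·,a) → {q4,q8,q10,q11} and {q3,q6,q7}.
Stable partition: {q0,q1,q5} | {q4,q8,q10,q11} | {q3,q6,q7} — 3 equivalence classes.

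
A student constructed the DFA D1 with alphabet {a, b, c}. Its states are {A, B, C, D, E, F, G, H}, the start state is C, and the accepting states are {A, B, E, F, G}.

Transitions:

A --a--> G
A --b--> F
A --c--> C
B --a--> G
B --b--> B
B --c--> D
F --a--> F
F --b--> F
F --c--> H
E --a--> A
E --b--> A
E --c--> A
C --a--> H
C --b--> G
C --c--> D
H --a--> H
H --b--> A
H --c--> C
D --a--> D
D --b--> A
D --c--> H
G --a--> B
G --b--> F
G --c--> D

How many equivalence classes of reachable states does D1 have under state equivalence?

States {E} cannot be reached from the start state, so discard them.
Initial partition by acceptance: {A,B,F,G} | {C,D,H}.
No further refinement is possible. Final partition (2 blocks): {A,B,F,G} | {C,D,H}.

2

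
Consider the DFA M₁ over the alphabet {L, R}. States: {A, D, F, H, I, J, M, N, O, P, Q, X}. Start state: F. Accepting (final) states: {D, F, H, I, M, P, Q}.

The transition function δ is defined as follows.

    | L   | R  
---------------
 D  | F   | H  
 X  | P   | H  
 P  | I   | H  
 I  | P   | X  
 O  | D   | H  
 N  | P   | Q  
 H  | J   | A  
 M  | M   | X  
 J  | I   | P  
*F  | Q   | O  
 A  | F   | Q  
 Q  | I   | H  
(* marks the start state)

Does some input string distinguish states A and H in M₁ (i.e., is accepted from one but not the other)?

Reachable states from the start: {A,D,F,H,I,J,O,P,Q,X}. Unreachable: {M,N} — drop them.
Initial partition by acceptance: {D,F,H,I,P,Q} | {A,J,O,X}.
Split {D,F,H,I,P,Q} by δ(·,L) → {D,F,I,P,Q} and {H}.
On input R, block {D,F,I,P,Q} splits into {D,P,Q} and {F,I}.
Refine {A,J,O,X} on symbol L: members go to different blocks, giving {O,X} and {A,J}.
Stable partition: {D,P,Q} | {O,X} | {H} | {F,I} | {A,J} — 5 equivalence classes.
A and H end up in different blocks, so they are distinguishable. For instance, the string 'ε' is accepted from only H.

Yes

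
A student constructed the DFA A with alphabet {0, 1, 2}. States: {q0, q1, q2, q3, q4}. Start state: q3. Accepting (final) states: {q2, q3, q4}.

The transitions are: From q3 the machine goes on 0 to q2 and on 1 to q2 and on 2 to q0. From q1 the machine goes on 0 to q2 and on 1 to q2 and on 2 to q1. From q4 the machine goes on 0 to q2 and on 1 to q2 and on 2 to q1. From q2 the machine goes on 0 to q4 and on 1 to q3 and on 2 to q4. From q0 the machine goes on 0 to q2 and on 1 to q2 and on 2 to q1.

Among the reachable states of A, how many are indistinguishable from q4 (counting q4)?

2

All states are reachable from the start state.
Initial partition by acceptance: {q2,q3,q4} | {q0,q1}.
Refine {q2,q3,q4} on symbol 2: members go to different blocks, giving {q3,q4} and {q2}.
No further refinement is possible. Final partition (3 blocks): {q3,q4} | {q0,q1} | {q2}.
State q4 belongs to the block {q3,q4}, which has 2 states.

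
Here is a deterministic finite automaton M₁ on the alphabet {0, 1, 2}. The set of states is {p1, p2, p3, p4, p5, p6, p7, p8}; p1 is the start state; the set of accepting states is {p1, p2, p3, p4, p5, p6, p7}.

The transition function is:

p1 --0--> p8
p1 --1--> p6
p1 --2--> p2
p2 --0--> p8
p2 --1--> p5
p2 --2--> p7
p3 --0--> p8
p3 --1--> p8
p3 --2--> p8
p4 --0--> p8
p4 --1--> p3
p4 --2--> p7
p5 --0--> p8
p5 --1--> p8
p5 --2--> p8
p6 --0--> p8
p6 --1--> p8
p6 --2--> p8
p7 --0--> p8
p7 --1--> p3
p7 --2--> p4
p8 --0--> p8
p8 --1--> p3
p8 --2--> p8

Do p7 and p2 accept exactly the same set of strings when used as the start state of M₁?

Yes

All states are reachable from the start state.
Initial partition by acceptance: {p1,p2,p3,p4,p5,p6,p7} | {p8}.
On input 1, block {p1,p2,p3,p4,p5,p6,p7} splits into {p1,p2,p4,p7} and {p3,p5,p6}.
No further refinement is possible. Final partition (3 blocks): {p1,p2,p4,p7} | {p8} | {p3,p5,p6}.
p7 and p2 lie in the same block of the stable partition, so they are equivalent — no string distinguishes them.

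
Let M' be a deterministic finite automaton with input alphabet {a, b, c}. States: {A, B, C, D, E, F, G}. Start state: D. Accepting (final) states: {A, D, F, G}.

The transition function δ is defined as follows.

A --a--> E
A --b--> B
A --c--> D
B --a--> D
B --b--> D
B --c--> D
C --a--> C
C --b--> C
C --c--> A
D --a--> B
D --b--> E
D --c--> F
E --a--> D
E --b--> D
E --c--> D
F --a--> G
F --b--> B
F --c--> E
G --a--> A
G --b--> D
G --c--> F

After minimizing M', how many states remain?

First remove the unreachable states {C}; 6 states remain.
P0 = {A,D,F,G} | {B,E}.
Refine {A,D,F,G} on symbol a: members go to different blocks, giving {A,D} and {F,G}.
On input c, block {A,D} splits into {A} and {D}.
Split {F,G} by δ(·,a) → {F} and {G}.
No further refinement is possible. Final partition (5 blocks): {A} | {B,E} | {F} | {D} | {G}.

5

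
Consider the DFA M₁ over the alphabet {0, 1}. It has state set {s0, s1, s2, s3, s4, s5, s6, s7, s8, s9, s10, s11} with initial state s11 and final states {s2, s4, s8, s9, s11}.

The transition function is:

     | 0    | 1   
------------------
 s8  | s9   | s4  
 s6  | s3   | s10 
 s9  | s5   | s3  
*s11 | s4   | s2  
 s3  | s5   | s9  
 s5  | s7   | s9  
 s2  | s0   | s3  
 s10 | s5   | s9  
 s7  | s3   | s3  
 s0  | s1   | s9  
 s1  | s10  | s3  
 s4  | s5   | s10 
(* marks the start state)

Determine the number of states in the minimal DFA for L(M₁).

5

Reachable states from the start: {s0,s1,s2,s3,s4,s5,s7,s9,s10,s11}. Unreachable: {s6,s8} — drop them.
Start with accepting vs non-accepting: {s2,s4,s9,s11} | {s0,s1,s3,s5,s7,s10}.
Split {s2,s4,s9,s11} by δ(·,0) → {s2,s4,s9} and {s11}.
Refine {s0,s1,s3,s5,s7,s10} on symbol 1: members go to different blocks, giving {s0,s3,s5,s10} and {s1,s7}.
Refine {s0,s3,s5,s10} on symbol 0: members go to different blocks, giving {s0,s5} and {s3,s10}.
Stable partition: {s2,s4,s9} | {s0,s5} | {s11} | {s1,s7} | {s3,s10} — 5 equivalence classes.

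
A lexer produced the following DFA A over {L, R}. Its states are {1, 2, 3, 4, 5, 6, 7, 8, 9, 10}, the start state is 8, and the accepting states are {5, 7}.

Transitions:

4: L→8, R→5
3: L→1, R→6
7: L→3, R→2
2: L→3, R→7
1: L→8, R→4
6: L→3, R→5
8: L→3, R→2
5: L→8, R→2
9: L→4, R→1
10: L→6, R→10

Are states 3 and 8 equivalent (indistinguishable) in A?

First remove the unreachable states {9,10}; 8 states remain.
Start with accepting vs non-accepting: {5,7} | {1,2,3,4,6,8}.
Split {1,2,3,4,6,8} by δ(·,R) → {1,3,8} and {2,4,6}.
No further refinement is possible. Final partition (3 blocks): {5,7} | {1,3,8} | {2,4,6}.
3 and 8 lie in the same block of the stable partition, so they are equivalent — no string distinguishes them.

Yes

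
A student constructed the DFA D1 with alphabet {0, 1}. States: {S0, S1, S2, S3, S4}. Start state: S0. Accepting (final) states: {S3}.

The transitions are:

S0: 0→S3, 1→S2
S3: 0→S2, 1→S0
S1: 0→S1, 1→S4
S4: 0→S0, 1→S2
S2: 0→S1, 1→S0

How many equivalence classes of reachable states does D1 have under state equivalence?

P0 = {S3} | {S0,S1,S2,S4}.
Split {S0,S1,S2,S4} by δ(·,0) → {S1,S2,S4} and {S0}.
Refine {S1,S2,S4} on symbol 0: members go to different blocks, giving {S1,S2} and {S4}.
Split {S1,S2} by δ(·,1) → {S1} and {S2}.
No further refinement is possible. Final partition (5 blocks): {S3} | {S1} | {S0} | {S4} | {S2}.

5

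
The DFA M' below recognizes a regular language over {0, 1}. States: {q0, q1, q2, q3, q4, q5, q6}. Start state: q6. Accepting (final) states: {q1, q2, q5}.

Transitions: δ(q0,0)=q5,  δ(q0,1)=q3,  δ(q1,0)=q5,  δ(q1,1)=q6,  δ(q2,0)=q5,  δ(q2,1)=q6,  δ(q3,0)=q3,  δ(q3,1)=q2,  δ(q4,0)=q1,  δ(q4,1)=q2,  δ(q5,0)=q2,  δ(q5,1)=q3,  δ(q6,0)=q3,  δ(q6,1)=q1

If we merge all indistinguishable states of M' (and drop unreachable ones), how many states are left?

First remove the unreachable states {q0,q4}; 5 states remain.
Start with accepting vs non-accepting: {q1,q2,q5} | {q3,q6}.
Stable partition: {q1,q2,q5} | {q3,q6} — 2 equivalence classes.

2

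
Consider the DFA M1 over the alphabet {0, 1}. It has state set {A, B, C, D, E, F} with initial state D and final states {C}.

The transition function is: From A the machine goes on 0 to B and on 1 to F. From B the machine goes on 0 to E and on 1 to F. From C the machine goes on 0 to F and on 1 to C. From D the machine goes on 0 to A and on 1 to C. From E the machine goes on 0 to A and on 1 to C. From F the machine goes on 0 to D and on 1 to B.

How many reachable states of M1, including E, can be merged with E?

2

All states are reachable from the start state.
P0 = {C} | {A,B,D,E,F}.
On input 1, block {A,B,D,E,F} splits into {A,B,F} and {D,E}.
Refine {A,B,F} on symbol 0: members go to different blocks, giving {B,F} and {A}.
No further refinement is possible. Final partition (4 blocks): {C} | {B,F} | {D,E} | {A}.
State E belongs to the block {D,E}, which has 2 states.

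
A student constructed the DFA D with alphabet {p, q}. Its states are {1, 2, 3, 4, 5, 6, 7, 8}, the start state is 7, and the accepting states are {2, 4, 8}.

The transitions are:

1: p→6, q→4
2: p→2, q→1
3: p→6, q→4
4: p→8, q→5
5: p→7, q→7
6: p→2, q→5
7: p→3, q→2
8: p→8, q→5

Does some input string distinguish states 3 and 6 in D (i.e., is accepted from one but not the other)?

Yes

Every state is reachable, so we keep all 8.
P0 = {2,4,8} | {1,3,5,6,7}.
On input p, block {1,3,5,6,7} splits into {1,3,5,7} and {6}.
Refine {1,3,5,7} on symbol p: members go to different blocks, giving {1,3} and {5,7}.
Split {2,4,8} by δ(·,q) → {4,8} and {2}.
Refine {5,7} on symbol p: members go to different blocks, giving {5} and {7}.
The partition is now stable with 6 blocks: {4,8} | {1,3} | {6} | {5} | {2} | {7}.
3 and 6 end up in different blocks, so they are distinguishable. For instance, the string 'p' is accepted from only 6.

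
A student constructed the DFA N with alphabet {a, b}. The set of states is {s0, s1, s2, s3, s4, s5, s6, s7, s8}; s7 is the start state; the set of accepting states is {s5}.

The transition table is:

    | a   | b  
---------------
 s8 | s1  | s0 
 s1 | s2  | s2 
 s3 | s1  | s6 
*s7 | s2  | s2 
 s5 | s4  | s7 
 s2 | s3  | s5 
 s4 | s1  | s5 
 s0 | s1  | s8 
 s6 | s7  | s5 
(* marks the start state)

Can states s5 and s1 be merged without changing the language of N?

No

States {s0,s8} cannot be reached from the start state, so discard them.
Start with accepting vs non-accepting: {s5} | {s1,s2,s3,s4,s6,s7}.
On input b, block {s1,s2,s3,s4,s6,s7} splits into {s1,s3,s7} and {s2,s4,s6}.
On input a, block {s1,s3,s7} splits into {s1,s7} and {s3}.
Split {s2,s4,s6} by δ(·,a) → {s4,s6} and {s2}.
Stable partition: {s5} | {s1,s7} | {s4,s6} | {s3} | {s2} — 5 equivalence classes.
s5 and s1 end up in different blocks, so they are distinguishable. For instance, the string 'ε' is accepted from only s5.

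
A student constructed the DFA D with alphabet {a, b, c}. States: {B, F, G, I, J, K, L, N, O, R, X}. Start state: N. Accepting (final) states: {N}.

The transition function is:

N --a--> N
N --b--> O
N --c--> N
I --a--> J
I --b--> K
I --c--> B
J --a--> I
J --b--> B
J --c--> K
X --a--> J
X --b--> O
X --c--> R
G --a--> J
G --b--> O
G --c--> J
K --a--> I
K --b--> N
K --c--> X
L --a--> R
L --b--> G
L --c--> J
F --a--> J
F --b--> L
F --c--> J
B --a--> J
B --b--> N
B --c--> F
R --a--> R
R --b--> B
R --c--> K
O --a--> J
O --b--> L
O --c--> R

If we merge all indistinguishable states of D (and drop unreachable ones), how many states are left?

4

Start with accepting vs non-accepting: {N} | {B,F,G,I,J,K,L,O,R,X}.
Split {B,F,G,I,J,K,L,O,R,X} by δ(·,b) → {F,G,I,J,L,O,R,X} and {B,K}.
Refine {F,G,I,J,L,O,R,X} on symbol b: members go to different blocks, giving {F,G,L,O,X} and {I,J,R}.
Stable partition: {N} | {F,G,L,O,X} | {B,K} | {I,J,R} — 4 equivalence classes.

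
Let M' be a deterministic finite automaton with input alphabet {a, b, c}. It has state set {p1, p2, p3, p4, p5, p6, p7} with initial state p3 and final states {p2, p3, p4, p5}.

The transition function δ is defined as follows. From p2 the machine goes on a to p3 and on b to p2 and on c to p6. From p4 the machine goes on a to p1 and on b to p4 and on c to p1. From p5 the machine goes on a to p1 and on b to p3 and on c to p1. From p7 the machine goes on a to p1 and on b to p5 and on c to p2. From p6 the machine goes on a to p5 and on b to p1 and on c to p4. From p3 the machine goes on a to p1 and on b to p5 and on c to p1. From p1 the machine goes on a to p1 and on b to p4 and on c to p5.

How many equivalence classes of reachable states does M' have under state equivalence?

Reachable states from the start: {p1,p3,p4,p5}. Unreachable: {p2,p6,p7} — drop them.
P0 = {p3,p4,p5} | {p1}.
Stable partition: {p3,p4,p5} | {p1} — 2 equivalence classes.

2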